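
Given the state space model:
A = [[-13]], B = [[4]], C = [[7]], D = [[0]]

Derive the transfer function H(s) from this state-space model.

(sI - A)⁻¹ = 1/(s + 13). H(s) = 7 × 4/(s + 13) + 0 = 28/(s + 13).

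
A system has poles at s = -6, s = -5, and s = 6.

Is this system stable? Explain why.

Pole(s) at s = 6 are not in the left half-plane. System is unstable.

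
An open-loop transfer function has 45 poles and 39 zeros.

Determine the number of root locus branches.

Root locus has n branches where n = number of poles = 45.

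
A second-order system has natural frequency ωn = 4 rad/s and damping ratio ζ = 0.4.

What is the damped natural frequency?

ωd = ωn√(1 - ζ²) = 4√(1 - 0.4²) = 3.67 rad/s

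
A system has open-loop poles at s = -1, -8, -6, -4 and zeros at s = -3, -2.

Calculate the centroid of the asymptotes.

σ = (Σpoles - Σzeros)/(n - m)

σ = (Σpoles - Σzeros)/(n - m) = (-19 - (-5))/(4 - 2) = -14/2 = -7.0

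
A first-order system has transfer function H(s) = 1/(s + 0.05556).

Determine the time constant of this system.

For H(s) = 1/(s + 1/τ), the pole is at -1/τ = -0.05556, so τ = 1/0.05556 = 18 s.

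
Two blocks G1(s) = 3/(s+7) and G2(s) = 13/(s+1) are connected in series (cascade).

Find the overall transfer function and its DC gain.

Series: multiply transfer functions. G_eq = 3/(s+7) × 13/(s+1) = 39/((s+7)(s+1)). DC gain = 39/(7×1) = 5.5714.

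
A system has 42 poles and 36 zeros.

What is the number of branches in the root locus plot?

Root locus has n branches where n = number of poles = 42.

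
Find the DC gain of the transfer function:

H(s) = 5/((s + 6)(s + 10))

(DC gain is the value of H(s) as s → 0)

DC gain = H(0) = 5/(6 × 10) = 5/60 = 0.0833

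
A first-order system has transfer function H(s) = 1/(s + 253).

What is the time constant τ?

For H(s) = 1/(s + 1/τ), the pole is at -1/τ = -253, so τ = 1/253 = 0.0040 s.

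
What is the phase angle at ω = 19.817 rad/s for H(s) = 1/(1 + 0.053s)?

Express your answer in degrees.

Phase = -arctan(ωτ) = -arctan(19.817 × 0.053) = -46.4°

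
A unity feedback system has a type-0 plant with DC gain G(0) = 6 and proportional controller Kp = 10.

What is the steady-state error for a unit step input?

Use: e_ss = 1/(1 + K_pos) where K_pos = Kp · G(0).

K_pos = Kp · G(0) = 10 × 6 = 60. e_ss = 1/(1 + 60) = 0.0164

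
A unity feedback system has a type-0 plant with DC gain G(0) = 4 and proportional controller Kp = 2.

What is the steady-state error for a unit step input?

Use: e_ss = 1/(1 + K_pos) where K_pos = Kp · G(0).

K_pos = Kp · G(0) = 2 × 4 = 8. e_ss = 1/(1 + 8) = 0.1111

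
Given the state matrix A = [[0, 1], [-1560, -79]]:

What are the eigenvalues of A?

det(A - λI) = λ² - (-79)λ + 1560 = (λ - (-39))(λ - (-40)). Eigenvalues: -39, -40.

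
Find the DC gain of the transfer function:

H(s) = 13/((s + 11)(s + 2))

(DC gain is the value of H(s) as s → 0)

DC gain = H(0) = 13/(11 × 2) = 13/22 = 0.5909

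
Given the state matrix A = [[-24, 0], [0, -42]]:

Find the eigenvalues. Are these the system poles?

For diagonal matrix, eigenvalues are diagonal entries: λ₁ = -24, λ₂ = -42. Eigenvalues of A = system poles.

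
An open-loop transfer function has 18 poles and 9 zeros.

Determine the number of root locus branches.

Root locus has n branches where n = number of poles = 18.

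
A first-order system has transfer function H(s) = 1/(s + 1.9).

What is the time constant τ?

For H(s) = 1/(s + 1/τ), the pole is at -1/τ = -1.9, so τ = 1/1.9 = 0.5263 s.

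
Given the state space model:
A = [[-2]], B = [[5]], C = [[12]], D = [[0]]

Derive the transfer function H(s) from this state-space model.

(sI - A)⁻¹ = 1/(s + 2). H(s) = 12 × 5/(s + 2) + 0 = 60/(s + 2).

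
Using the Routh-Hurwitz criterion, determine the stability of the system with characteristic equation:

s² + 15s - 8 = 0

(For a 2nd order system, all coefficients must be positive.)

Coefficients: 1, 15, -8. c=-8 not positive, so system is unstable.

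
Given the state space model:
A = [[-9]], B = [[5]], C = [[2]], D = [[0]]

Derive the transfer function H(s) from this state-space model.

(sI - A)⁻¹ = 1/(s + 9). H(s) = 2 × 5/(s + 9) + 0 = 10/(s + 9).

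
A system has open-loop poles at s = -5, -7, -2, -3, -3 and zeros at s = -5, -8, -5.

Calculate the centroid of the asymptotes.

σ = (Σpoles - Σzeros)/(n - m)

σ = (Σpoles - Σzeros)/(n - m) = (-20 - (-18))/(5 - 3) = -2/2 = -1.0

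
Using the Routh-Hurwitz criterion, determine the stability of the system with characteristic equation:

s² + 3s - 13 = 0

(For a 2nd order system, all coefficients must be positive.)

Coefficients: 1, 3, -13. c=-13 not positive, so system is unstable.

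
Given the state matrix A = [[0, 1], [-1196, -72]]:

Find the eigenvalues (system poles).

det(A - λI) = λ² - (-72)λ + 1196 = (λ - (-26))(λ - (-46)). Eigenvalues: -26, -46.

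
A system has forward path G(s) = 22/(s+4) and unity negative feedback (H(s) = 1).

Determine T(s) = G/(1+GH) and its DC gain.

T(s) = G/(1+GH) = [22/(s+4)] / [1 + 22/(s+4)] = 22/(s+4+22) = 22/(s+26). DC gain = 22/26 = 0.8462.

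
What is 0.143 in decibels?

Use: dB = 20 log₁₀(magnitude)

dB = 20 log₁₀(0.143) = -16.9 dB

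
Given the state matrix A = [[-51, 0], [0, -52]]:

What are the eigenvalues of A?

For diagonal matrix, eigenvalues are diagonal entries: λ₁ = -51, λ₂ = -52.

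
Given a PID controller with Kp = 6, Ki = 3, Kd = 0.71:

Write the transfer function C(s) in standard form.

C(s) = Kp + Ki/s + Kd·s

Substituting values: C(s) = 6 + 3/s + 0.71s = (0.71s² + 6s + 3)/s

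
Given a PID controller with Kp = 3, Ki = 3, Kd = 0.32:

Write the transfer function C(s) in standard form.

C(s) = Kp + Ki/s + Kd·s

Substituting values: C(s) = 3 + 3/s + 0.32s = (0.32s² + 3s + 3)/s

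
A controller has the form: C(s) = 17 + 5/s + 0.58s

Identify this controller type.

This is a Proportional-Integral-Derivative (PID) controller.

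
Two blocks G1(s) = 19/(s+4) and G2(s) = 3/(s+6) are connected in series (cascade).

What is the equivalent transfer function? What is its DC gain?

Series: multiply transfer functions. G_eq = 19/(s+4) × 3/(s+6) = 57/((s+4)(s+6)). DC gain = 57/(4×6) = 2.375.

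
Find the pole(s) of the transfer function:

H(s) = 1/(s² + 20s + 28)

Discriminant = 20² - 4×1×28 = 400 - 112 = 288 > 0, so two distinct real poles. Using quadratic formula: s = (-20 ± √288)/(2×1) = (-20 ± √288)/2, with √288 ≈ 16.9706. s₁ ≈ -1.5147, s₂ ≈ -18.4853. Poles: s₁ = -1.5147, s₂ = -18.4853.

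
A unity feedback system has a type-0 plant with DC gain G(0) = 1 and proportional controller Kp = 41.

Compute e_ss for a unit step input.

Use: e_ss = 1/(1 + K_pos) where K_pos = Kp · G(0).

K_pos = Kp · G(0) = 41 × 1 = 41. e_ss = 1/(1 + 41) = 0.0238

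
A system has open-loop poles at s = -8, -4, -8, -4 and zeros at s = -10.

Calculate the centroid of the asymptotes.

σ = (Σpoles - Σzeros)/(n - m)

σ = (Σpoles - Σzeros)/(n - m) = (-24 - (-10))/(4 - 1) = -14/3 = -4.67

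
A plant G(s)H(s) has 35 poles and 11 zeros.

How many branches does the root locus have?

Root locus has n branches where n = number of poles = 35.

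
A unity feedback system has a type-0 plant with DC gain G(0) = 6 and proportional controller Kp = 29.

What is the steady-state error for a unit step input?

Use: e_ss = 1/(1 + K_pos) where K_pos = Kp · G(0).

K_pos = Kp · G(0) = 29 × 6 = 174. e_ss = 1/(1 + 174) = 0.0057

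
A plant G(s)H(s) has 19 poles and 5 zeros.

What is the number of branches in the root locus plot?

Root locus has n branches where n = number of poles = 19.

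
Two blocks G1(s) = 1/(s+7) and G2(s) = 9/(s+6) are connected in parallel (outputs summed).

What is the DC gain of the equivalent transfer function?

Parallel: G_eq = G1 + G2. DC gain = G1(0) + G2(0) = 1/7 + 9/6 = 0.1429 + 1.5 = 1.6429.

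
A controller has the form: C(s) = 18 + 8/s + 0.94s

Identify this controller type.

This is a Proportional-Integral-Derivative (PID) controller.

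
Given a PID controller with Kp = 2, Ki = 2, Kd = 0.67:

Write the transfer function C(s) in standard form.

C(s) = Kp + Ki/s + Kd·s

Substituting values: C(s) = 2 + 2/s + 0.67s = (0.67s² + 2s + 2)/s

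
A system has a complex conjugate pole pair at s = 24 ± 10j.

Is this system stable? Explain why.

Real part of poles is 24 (> 0, right half-plane). Unstable.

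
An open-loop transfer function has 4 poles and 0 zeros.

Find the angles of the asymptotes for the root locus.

n - m = 4 - 0 = 4. Angles: θk = (2k + 1)·180°/4 = 45°, 135°, 225°, 315°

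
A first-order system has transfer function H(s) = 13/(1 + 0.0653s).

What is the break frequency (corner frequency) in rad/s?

Corner frequency = 1/τ = 1/0.0653 = 15.314 rad/s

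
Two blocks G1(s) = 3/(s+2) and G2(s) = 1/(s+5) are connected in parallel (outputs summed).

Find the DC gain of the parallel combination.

Parallel: G_eq = G1 + G2. DC gain = G1(0) + G2(0) = 3/2 + 1/5 = 1.5 + 0.2 = 1.7.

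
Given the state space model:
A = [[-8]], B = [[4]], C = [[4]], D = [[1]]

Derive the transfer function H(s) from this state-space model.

(sI - A)⁻¹ = 1/(s + 8). H(s) = 4×4/(s + 8) + 1 = (s + 24)/(s + 8).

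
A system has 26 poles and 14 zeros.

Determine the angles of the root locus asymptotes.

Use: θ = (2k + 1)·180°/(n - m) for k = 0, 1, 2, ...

n - m = 26 - 14 = 12. Angles: θk = (2k + 1)·180°/12 = 15°, 45°, 75°, 105°, 135°, 165°, 195°, 225°, 255°, 285°, 315°, 345°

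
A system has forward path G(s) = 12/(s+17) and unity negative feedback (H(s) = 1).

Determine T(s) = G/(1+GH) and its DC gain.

T(s) = G/(1+GH) = [12/(s+17)] / [1 + 12/(s+17)] = 12/(s+17+12) = 12/(s+29). DC gain = 12/29 = 0.4138.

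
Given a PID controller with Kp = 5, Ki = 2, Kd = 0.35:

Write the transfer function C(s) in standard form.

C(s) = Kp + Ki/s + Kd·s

Substituting values: C(s) = 5 + 2/s + 0.35s = (0.35s² + 5s + 2)/s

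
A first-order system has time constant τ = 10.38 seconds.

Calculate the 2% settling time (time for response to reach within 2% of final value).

For first-order system, 2% settling time ≈ 4τ = 4 × 10.38 = 41.52 s.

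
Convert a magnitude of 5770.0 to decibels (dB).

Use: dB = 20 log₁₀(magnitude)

dB = 20 log₁₀(5770.0) = 75.2 dB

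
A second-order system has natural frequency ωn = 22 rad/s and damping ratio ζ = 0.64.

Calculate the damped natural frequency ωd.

ωd = ωn√(1 - ζ²) = 22√(1 - 0.64²) = 16.9 rad/s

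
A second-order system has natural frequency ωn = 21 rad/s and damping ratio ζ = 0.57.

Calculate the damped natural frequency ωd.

ωd = ωn√(1 - ζ²) = 21√(1 - 0.57²) = 17.25 rad/s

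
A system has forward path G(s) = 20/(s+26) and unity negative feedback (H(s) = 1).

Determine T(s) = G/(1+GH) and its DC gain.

T(s) = G/(1+GH) = [20/(s+26)] / [1 + 20/(s+26)] = 20/(s+26+20) = 20/(s+46). DC gain = 20/46 = 0.4348.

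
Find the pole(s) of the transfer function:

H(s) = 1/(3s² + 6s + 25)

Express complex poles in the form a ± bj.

Discriminant = 6² - 4×3×25 = 36 - 300 = -264 < 0, so the poles are a complex conjugate pair s = (-6 ± j√264)/(2×3). Real part = -6/(2×3) = -6/6 = -1; imaginary part = ±√264/(2×3) ≈ 2.7080. Poles: s = -1 ± 2.7080j.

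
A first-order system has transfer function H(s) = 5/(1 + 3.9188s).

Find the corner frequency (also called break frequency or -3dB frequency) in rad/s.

Corner frequency = 1/τ = 1/3.9188 = 0.255 rad/s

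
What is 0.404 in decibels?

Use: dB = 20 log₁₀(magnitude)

dB = 20 log₁₀(0.404) = -7.9 dB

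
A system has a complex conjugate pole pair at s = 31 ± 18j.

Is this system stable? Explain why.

Real part of poles is 31 (> 0, right half-plane). Unstable.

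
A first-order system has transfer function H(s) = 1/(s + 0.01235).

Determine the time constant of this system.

For H(s) = 1/(s + 1/τ), the pole is at -1/τ = -0.01235, so τ = 1/0.01235 = 80.97 s.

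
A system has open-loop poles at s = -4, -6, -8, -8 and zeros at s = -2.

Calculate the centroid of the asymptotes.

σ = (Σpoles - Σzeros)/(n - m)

σ = (Σpoles - Σzeros)/(n - m) = (-26 - (-2))/(4 - 1) = -24/3 = -8.0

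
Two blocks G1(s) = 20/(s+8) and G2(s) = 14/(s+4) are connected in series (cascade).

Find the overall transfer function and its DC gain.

Series: multiply transfer functions. G_eq = 20/(s+8) × 14/(s+4) = 280/((s+8)(s+4)). DC gain = 280/(8×4) = 8.75.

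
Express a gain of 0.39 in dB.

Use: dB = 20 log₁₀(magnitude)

dB = 20 log₁₀(0.39) = -8.2 dB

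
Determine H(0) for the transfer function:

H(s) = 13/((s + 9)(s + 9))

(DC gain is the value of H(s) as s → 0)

DC gain = H(0) = 13/(9 × 9) = 13/81 = 0.1605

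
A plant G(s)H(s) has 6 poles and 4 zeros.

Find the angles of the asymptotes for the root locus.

n - m = 6 - 4 = 2. Angles: θk = (2k + 1)·180°/2 = 90°, 270°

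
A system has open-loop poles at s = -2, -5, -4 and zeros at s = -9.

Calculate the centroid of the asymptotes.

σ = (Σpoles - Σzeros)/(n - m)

σ = (Σpoles - Σzeros)/(n - m) = (-11 - (-9))/(3 - 1) = -2/2 = -1.0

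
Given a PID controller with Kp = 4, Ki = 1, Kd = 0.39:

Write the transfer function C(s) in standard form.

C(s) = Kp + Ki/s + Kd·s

Substituting values: C(s) = 4 + 1/s + 0.39s = (0.39s² + 4s + 1)/s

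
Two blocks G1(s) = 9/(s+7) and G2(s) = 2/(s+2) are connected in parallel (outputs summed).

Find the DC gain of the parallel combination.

Parallel: G_eq = G1 + G2. DC gain = G1(0) + G2(0) = 9/7 + 2/2 = 1.2857 + 1 = 2.2857.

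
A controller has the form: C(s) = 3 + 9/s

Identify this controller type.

This is a Proportional-Integral (PI) controller.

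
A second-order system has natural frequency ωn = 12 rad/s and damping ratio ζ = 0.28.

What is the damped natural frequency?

ωd = ωn√(1 - ζ²) = 12√(1 - 0.28²) = 11.52 rad/s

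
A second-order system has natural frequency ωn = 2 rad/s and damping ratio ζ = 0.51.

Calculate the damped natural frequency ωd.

ωd = ωn√(1 - ζ²) = 2√(1 - 0.51²) = 1.72 rad/s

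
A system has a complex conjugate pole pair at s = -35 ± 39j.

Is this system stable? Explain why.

Real part of poles is -35 (< 0, left half-plane). Stable.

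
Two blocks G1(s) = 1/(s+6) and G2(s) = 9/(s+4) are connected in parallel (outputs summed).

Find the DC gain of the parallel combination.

Parallel: G_eq = G1 + G2. DC gain = G1(0) + G2(0) = 1/6 + 9/4 = 0.1667 + 2.25 = 2.4167.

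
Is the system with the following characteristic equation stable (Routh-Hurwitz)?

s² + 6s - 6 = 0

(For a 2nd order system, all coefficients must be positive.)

Coefficients: 1, 6, -6. c=-6 not positive, so system is unstable.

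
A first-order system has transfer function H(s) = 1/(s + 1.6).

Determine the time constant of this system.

For H(s) = 1/(s + 1/τ), the pole is at -1/τ = -1.6, so τ = 1/1.6 = 0.625 s.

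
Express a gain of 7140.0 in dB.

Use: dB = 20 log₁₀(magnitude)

dB = 20 log₁₀(7140.0) = 77.1 dB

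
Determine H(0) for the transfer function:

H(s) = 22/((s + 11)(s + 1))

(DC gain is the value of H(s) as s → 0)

DC gain = H(0) = 22/(11 × 1) = 22/11 = 2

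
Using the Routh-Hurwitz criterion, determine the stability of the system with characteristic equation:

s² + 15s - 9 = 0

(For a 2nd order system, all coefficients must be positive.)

Coefficients: 1, 15, -9. c=-9 not positive, so system is unstable.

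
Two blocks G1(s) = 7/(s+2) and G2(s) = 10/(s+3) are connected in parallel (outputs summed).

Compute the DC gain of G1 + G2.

Parallel: G_eq = G1 + G2. DC gain = G1(0) + G2(0) = 7/2 + 10/3 = 3.5 + 3.3333 = 6.8333.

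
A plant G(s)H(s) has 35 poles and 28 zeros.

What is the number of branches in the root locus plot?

Root locus has n branches where n = number of poles = 35.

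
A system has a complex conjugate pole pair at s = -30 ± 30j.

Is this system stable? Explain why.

Real part of poles is -30 (< 0, left half-plane). Stable.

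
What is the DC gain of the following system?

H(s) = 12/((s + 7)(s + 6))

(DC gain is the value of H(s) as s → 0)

DC gain = H(0) = 12/(7 × 6) = 12/42 = 0.2857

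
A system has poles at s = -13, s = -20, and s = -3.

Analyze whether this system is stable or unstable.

All poles are in the left half-plane. System is stable.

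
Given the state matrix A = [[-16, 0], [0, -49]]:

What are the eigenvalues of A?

For diagonal matrix, eigenvalues are diagonal entries: λ₁ = -16, λ₂ = -49.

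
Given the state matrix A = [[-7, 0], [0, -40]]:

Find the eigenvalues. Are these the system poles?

For diagonal matrix, eigenvalues are diagonal entries: λ₁ = -7, λ₂ = -40. Eigenvalues of A = system poles.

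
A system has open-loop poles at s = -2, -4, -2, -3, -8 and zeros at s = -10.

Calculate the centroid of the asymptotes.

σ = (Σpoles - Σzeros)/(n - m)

σ = (Σpoles - Σzeros)/(n - m) = (-19 - (-10))/(5 - 1) = -9/4 = -2.25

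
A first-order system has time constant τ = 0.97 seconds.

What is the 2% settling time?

For first-order system, 2% settling time ≈ 4τ = 4 × 0.97 = 3.88 s.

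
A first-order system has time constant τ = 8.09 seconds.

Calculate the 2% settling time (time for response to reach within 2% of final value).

For first-order system, 2% settling time ≈ 4τ = 4 × 8.09 = 32.36 s.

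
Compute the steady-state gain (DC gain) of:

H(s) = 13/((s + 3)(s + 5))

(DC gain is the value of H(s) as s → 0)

DC gain = H(0) = 13/(3 × 5) = 13/15 = 0.8667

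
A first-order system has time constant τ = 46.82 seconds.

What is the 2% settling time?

For first-order system, 2% settling time ≈ 4τ = 4 × 46.82 = 187.28 s.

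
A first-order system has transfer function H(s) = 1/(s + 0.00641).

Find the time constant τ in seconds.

For H(s) = 1/(s + 1/τ), the pole is at -1/τ = -0.00641, so τ = 1/0.00641 = 156 s.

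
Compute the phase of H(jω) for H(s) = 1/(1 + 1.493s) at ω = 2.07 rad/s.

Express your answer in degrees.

Phase = -arctan(ωτ) = -arctan(2.07 × 1.493) = -72.1°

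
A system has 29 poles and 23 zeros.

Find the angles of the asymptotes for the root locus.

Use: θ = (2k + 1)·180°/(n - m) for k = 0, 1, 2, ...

n - m = 29 - 23 = 6. Angles: θk = (2k + 1)·180°/6 = 30°, 90°, 150°, 210°, 270°, 330°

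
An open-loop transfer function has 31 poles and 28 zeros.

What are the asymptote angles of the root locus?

n - m = 31 - 28 = 3. Angles: θk = (2k + 1)·180°/3 = 60°, 180°, 300°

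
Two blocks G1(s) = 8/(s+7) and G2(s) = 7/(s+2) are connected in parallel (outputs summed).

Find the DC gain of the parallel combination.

Parallel: G_eq = G1 + G2. DC gain = G1(0) + G2(0) = 8/7 + 7/2 = 1.1429 + 3.5 = 4.6429.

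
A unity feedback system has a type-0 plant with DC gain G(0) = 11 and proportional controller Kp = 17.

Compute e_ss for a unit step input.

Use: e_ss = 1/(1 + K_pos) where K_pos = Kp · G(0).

K_pos = Kp · G(0) = 17 × 11 = 187. e_ss = 1/(1 + 187) = 0.0053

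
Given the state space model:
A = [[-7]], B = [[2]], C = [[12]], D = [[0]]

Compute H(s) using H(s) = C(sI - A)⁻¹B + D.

(sI - A)⁻¹ = 1/(s + 7). H(s) = 12 × 2/(s + 7) + 0 = 24/(s + 7).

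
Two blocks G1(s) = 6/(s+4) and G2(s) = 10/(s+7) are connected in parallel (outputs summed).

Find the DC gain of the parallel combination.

Parallel: G_eq = G1 + G2. DC gain = G1(0) + G2(0) = 6/4 + 10/7 = 1.5 + 1.4286 = 2.9286.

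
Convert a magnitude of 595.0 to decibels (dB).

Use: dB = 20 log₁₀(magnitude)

dB = 20 log₁₀(595.0) = 55.5 dB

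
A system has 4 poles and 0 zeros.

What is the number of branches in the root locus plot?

Root locus has n branches where n = number of poles = 4.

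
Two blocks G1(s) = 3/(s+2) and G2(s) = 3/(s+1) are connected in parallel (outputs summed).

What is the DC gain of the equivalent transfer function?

Parallel: G_eq = G1 + G2. DC gain = G1(0) + G2(0) = 3/2 + 3/1 = 1.5 + 3 = 4.5.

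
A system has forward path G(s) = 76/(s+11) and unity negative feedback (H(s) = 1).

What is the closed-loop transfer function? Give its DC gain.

T(s) = G/(1+GH) = [76/(s+11)] / [1 + 76/(s+11)] = 76/(s+11+76) = 76/(s+87). DC gain = 76/87 = 0.8736.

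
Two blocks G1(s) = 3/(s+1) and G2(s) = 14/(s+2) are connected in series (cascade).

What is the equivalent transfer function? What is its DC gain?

Series: multiply transfer functions. G_eq = 3/(s+1) × 14/(s+2) = 42/((s+1)(s+2)). DC gain = 42/(1×2) = 21.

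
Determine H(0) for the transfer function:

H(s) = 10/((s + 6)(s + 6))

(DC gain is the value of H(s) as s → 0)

DC gain = H(0) = 10/(6 × 6) = 10/36 = 0.2778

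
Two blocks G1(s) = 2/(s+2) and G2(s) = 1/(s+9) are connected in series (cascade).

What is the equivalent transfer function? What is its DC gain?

Series: multiply transfer functions. G_eq = 2/(s+2) × 1/(s+9) = 2/((s+2)(s+9)). DC gain = 2/(2×9) = 0.1111.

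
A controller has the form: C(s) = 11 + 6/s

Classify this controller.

This is a Proportional-Integral (PI) controller.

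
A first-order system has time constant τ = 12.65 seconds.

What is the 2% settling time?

For first-order system, 2% settling time ≈ 4τ = 4 × 12.65 = 50.6 s.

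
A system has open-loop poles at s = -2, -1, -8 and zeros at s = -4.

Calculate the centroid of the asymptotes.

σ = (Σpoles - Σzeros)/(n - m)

σ = (Σpoles - Σzeros)/(n - m) = (-11 - (-4))/(3 - 1) = -7/2 = -3.5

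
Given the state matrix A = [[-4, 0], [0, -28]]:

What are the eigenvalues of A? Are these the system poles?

For diagonal matrix, eigenvalues are diagonal entries: λ₁ = -4, λ₂ = -28. Eigenvalues of A = system poles.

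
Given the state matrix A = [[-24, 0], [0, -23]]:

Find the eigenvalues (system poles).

For diagonal matrix, eigenvalues are diagonal entries: λ₁ = -24, λ₂ = -23.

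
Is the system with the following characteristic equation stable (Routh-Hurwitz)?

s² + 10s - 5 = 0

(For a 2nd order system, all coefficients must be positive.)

Coefficients: 1, 10, -5. c=-5 not positive, so system is unstable.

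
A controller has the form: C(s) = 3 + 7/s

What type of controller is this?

This is a Proportional-Integral (PI) controller.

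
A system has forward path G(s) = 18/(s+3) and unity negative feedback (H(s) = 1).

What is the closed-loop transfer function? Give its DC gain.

T(s) = G/(1+GH) = [18/(s+3)] / [1 + 18/(s+3)] = 18/(s+3+18) = 18/(s+21). DC gain = 18/21 = 0.8571.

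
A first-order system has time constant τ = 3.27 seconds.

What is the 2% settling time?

For first-order system, 2% settling time ≈ 4τ = 4 × 3.27 = 13.08 s.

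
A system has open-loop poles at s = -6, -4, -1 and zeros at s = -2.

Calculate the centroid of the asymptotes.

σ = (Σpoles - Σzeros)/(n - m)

σ = (Σpoles - Σzeros)/(n - m) = (-11 - (-2))/(3 - 1) = -9/2 = -4.5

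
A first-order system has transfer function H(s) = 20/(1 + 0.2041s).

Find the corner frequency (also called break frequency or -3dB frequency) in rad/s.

Corner frequency = 1/τ = 1/0.2041 = 4.9 rad/s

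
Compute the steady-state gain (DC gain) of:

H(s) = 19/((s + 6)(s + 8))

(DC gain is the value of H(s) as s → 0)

DC gain = H(0) = 19/(6 × 8) = 19/48 = 0.3958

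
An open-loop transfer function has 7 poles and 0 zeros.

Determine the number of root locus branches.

Root locus has n branches where n = number of poles = 7.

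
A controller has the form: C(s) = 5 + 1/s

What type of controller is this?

This is a Proportional-Integral (PI) controller.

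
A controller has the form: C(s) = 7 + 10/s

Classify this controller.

This is a Proportional-Integral (PI) controller.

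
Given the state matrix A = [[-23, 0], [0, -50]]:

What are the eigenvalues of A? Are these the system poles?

For diagonal matrix, eigenvalues are diagonal entries: λ₁ = -23, λ₂ = -50. Eigenvalues of A = system poles.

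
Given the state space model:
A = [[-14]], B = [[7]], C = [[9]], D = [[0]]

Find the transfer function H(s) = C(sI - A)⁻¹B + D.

(sI - A)⁻¹ = 1/(s + 14). H(s) = 9 × 7/(s + 14) + 0 = 63/(s + 14).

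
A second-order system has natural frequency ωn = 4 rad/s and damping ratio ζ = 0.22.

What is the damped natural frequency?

ωd = ωn√(1 - ζ²) = 4√(1 - 0.22²) = 3.9 rad/s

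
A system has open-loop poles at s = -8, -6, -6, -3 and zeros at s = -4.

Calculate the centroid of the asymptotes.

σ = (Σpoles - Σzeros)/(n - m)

σ = (Σpoles - Σzeros)/(n - m) = (-23 - (-4))/(4 - 1) = -19/3 = -6.33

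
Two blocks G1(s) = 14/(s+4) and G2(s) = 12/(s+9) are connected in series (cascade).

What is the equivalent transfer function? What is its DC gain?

Series: multiply transfer functions. G_eq = 14/(s+4) × 12/(s+9) = 168/((s+4)(s+9)). DC gain = 168/(4×9) = 4.6667.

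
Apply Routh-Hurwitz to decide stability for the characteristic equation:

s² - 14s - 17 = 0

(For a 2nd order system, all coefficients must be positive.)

Coefficients: 1, -14, -17. b=-14, c=-17 not positive, so system is unstable.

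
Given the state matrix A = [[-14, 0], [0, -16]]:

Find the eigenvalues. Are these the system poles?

For diagonal matrix, eigenvalues are diagonal entries: λ₁ = -14, λ₂ = -16. Eigenvalues of A = system poles.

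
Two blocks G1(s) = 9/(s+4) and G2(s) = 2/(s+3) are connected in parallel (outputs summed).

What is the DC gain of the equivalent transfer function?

Parallel: G_eq = G1 + G2. DC gain = G1(0) + G2(0) = 9/4 + 2/3 = 2.25 + 0.6667 = 2.9167.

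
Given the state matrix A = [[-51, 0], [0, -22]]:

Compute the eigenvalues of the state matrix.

For diagonal matrix, eigenvalues are diagonal entries: λ₁ = -51, λ₂ = -22.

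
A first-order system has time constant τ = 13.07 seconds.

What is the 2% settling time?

For first-order system, 2% settling time ≈ 4τ = 4 × 13.07 = 52.28 s.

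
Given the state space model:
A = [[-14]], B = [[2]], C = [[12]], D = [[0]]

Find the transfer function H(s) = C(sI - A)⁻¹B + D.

(sI - A)⁻¹ = 1/(s + 14). H(s) = 12 × 2/(s + 14) + 0 = 24/(s + 14).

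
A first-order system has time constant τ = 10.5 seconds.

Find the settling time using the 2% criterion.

For first-order system, 2% settling time ≈ 4τ = 4 × 10.5 = 42.0 s.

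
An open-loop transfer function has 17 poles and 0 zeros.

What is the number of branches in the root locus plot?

Root locus has n branches where n = number of poles = 17.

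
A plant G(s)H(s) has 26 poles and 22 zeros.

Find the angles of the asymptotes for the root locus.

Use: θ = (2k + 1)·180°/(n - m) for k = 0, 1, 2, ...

n - m = 26 - 22 = 4. Angles: θk = (2k + 1)·180°/4 = 45°, 135°, 225°, 315°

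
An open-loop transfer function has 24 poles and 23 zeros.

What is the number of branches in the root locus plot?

Root locus has n branches where n = number of poles = 24.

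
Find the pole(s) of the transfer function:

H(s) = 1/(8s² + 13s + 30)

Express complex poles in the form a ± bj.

Discriminant = 13² - 4×8×30 = 169 - 960 = -791 < 0, so the poles are a complex conjugate pair s = (-13 ± j√791)/(2×8). Real part = -13/(2×8) = -13/16 = -0.8125; imaginary part = ±√791/(2×8) ≈ 1.7578. Poles: s = -0.8125 ± 1.7578j.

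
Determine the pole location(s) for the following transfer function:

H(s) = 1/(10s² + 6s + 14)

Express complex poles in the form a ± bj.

Discriminant = 6² - 4×10×14 = 36 - 560 = -524 < 0, so the poles are a complex conjugate pair s = (-6 ± j√524)/(2×10). Real part = -6/(2×10) = -6/20 = -0.3; imaginary part = ±√524/(2×10) ≈ 1.1446. Poles: s = -0.3 ± 1.1446j.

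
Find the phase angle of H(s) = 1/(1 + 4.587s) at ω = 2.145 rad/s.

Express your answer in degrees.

Phase = -arctan(ωτ) = -arctan(2.145 × 4.587) = -84.2°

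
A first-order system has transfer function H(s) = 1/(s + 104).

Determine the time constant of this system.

For H(s) = 1/(s + 1/τ), the pole is at -1/τ = -104, so τ = 1/104 = 0.0096 s.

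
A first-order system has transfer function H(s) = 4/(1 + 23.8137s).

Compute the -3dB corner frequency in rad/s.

Corner frequency = 1/τ = 1/23.8137 = 0.042 rad/s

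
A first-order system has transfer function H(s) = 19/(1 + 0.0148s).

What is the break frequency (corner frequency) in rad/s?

Corner frequency = 1/τ = 1/0.0148 = 67.568 rad/s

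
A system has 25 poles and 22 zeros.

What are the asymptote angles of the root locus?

n - m = 25 - 22 = 3. Angles: θk = (2k + 1)·180°/3 = 60°, 180°, 300°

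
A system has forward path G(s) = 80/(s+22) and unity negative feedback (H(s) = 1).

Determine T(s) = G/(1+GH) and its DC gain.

T(s) = G/(1+GH) = [80/(s+22)] / [1 + 80/(s+22)] = 80/(s+22+80) = 80/(s+102). DC gain = 80/102 = 0.7843.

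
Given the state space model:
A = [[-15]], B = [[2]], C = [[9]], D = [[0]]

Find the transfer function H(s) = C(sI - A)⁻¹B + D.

(sI - A)⁻¹ = 1/(s + 15). H(s) = 9 × 2/(s + 15) + 0 = 18/(s + 15).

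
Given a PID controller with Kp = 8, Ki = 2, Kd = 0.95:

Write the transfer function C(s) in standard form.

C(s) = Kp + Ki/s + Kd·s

Substituting values: C(s) = 8 + 2/s + 0.95s = (0.95s² + 8s + 2)/s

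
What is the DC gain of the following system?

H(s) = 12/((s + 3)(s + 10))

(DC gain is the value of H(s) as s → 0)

DC gain = H(0) = 12/(3 × 10) = 12/30 = 0.4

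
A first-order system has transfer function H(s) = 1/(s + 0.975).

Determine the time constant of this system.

For H(s) = 1/(s + 1/τ), the pole is at -1/τ = -0.975, so τ = 1/0.975 = 1.0256 s.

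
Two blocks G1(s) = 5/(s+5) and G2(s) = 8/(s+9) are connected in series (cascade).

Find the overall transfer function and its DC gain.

Series: multiply transfer functions. G_eq = 5/(s+5) × 8/(s+9) = 40/((s+5)(s+9)). DC gain = 40/(5×9) = 0.8889.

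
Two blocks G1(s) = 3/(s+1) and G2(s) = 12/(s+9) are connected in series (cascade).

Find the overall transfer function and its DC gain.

Series: multiply transfer functions. G_eq = 3/(s+1) × 12/(s+9) = 36/((s+1)(s+9)). DC gain = 36/(1×9) = 4.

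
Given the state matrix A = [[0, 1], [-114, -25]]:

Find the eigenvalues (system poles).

det(A - λI) = λ² - (-25)λ + 114 = (λ - (-6))(λ - (-19)). Eigenvalues: -6, -19.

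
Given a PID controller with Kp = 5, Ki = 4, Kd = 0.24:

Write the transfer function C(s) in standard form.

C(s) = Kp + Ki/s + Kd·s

Substituting values: C(s) = 5 + 4/s + 0.24s = (0.24s² + 5s + 4)/s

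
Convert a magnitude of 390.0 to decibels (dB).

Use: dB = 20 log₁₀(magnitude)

dB = 20 log₁₀(390.0) = 51.8 dB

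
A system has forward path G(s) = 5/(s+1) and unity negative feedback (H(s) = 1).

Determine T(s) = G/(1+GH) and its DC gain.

T(s) = G/(1+GH) = [5/(s+1)] / [1 + 5/(s+1)] = 5/(s+1+5) = 5/(s+6). DC gain = 5/6 = 0.8333.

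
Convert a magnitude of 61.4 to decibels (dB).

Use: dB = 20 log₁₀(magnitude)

dB = 20 log₁₀(61.4) = 35.8 dB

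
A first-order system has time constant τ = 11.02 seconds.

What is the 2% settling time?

For first-order system, 2% settling time ≈ 4τ = 4 × 11.02 = 44.08 s.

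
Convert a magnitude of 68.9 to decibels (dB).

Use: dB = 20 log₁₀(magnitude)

dB = 20 log₁₀(68.9) = 36.8 dB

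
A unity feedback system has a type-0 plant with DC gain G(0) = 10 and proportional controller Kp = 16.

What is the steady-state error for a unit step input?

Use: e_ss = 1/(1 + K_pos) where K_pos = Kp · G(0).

K_pos = Kp · G(0) = 16 × 10 = 160. e_ss = 1/(1 + 160) = 0.0062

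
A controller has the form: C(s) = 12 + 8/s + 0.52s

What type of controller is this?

This is a Proportional-Integral-Derivative (PID) controller.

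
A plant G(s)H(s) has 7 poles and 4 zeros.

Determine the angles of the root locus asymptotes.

n - m = 7 - 4 = 3. Angles: θk = (2k + 1)·180°/3 = 60°, 180°, 300°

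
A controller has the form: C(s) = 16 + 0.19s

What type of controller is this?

This is a Proportional-Derivative (PD) controller.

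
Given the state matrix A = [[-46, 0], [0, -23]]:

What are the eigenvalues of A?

For diagonal matrix, eigenvalues are diagonal entries: λ₁ = -46, λ₂ = -23.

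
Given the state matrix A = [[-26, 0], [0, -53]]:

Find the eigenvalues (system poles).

For diagonal matrix, eigenvalues are diagonal entries: λ₁ = -26, λ₂ = -53.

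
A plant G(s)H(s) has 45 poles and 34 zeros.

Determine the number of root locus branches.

Root locus has n branches where n = number of poles = 45.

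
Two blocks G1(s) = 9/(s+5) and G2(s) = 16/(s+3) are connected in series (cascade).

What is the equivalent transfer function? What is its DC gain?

Series: multiply transfer functions. G_eq = 9/(s+5) × 16/(s+3) = 144/((s+5)(s+3)). DC gain = 144/(5×3) = 9.6.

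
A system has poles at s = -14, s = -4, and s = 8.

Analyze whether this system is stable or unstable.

Pole(s) at s = 8 are not in the left half-plane. System is unstable.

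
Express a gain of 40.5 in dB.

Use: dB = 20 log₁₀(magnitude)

dB = 20 log₁₀(40.5) = 32.1 dB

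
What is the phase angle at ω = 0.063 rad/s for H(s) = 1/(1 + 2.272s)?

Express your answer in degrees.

Phase = -arctan(ωτ) = -arctan(0.063 × 2.272) = -8.1°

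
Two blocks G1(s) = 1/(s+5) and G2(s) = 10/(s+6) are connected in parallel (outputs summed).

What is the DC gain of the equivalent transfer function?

Parallel: G_eq = G1 + G2. DC gain = G1(0) + G2(0) = 1/5 + 10/6 = 0.2 + 1.6667 = 1.8667.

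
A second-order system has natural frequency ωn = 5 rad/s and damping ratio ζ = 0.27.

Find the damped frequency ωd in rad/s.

ωd = ωn√(1 - ζ²) = 5√(1 - 0.27²) = 4.81 rad/s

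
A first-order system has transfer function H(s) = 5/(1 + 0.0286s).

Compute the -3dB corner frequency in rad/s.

Corner frequency = 1/τ = 1/0.0286 = 34.965 rad/s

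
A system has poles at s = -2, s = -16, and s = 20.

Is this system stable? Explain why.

Pole(s) at s = 20 are not in the left half-plane. System is unstable.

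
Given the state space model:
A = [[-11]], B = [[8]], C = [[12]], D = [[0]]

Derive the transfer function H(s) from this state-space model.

(sI - A)⁻¹ = 1/(s + 11). H(s) = 12 × 8/(s + 11) + 0 = 96/(s + 11).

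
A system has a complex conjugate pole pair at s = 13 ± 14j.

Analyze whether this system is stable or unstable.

Real part of poles is 13 (> 0, right half-plane). Unstable.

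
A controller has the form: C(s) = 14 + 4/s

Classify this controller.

This is a Proportional-Integral (PI) controller.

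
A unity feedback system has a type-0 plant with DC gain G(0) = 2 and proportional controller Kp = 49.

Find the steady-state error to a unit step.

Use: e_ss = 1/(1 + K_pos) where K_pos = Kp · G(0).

K_pos = Kp · G(0) = 49 × 2 = 98. e_ss = 1/(1 + 98) = 0.0101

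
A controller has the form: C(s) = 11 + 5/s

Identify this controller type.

This is a Proportional-Integral (PI) controller.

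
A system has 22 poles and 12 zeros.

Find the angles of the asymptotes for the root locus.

n - m = 22 - 12 = 10. Angles: θk = (2k + 1)·180°/10 = 18°, 54°, 90°, 126°, 162°, 198°, 234°, 270°, 306°, 342°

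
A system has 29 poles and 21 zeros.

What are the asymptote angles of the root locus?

n - m = 29 - 21 = 8. Angles: θk = (2k + 1)·180°/8 = 22.5°, 67.5°, 112.5°, 157.5°, 202.5°, 247.5°, 292.5°, 337.5°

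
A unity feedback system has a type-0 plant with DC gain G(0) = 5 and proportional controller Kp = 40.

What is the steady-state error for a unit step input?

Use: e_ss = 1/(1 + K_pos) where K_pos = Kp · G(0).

K_pos = Kp · G(0) = 40 × 5 = 200. e_ss = 1/(1 + 200) = 0.0050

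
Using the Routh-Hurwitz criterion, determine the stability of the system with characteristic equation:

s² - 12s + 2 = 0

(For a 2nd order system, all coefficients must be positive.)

Coefficients: 1, -12, 2. b=-12 not positive, so system is unstable.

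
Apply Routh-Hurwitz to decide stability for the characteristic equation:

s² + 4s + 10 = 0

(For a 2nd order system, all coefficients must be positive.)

Coefficients: 1, 4, 10. All positive, so system is stable.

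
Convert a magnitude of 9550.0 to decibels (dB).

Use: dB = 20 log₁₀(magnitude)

dB = 20 log₁₀(9550.0) = 79.6 dB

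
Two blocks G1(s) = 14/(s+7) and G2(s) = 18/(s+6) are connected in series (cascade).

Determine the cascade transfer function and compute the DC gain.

Series: multiply transfer functions. G_eq = 14/(s+7) × 18/(s+6) = 252/((s+7)(s+6)). DC gain = 252/(7×6) = 6.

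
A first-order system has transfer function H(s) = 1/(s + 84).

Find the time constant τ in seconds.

For H(s) = 1/(s + 1/τ), the pole is at -1/τ = -84, so τ = 1/84 = 0.0119 s.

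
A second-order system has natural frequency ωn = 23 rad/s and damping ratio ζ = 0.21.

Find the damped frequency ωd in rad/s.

ωd = ωn√(1 - ζ²) = 23√(1 - 0.21²) = 22.49 rad/s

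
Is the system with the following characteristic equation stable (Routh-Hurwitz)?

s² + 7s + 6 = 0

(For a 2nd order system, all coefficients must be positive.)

Coefficients: 1, 7, 6. All positive, so system is stable.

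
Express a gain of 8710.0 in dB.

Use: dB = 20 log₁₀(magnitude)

dB = 20 log₁₀(8710.0) = 78.8 dB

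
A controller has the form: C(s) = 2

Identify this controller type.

This is a Proportional (P) controller.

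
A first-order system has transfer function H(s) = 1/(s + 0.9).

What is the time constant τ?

For H(s) = 1/(s + 1/τ), the pole is at -1/τ = -0.9, so τ = 1/0.9 = 1.1111 s.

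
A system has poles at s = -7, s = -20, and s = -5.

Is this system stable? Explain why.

All poles are in the left half-plane. System is stable.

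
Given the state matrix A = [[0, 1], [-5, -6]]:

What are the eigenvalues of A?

det(A - λI) = λ² - (-6)λ + 5 = (λ - (-1))(λ - (-5)). Eigenvalues: -1, -5.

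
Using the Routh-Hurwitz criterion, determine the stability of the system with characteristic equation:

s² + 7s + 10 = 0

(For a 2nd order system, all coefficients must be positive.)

Coefficients: 1, 7, 10. All positive, so system is stable.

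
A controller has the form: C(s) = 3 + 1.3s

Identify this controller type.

This is a Proportional-Derivative (PD) controller.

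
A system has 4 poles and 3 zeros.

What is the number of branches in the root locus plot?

Root locus has n branches where n = number of poles = 4.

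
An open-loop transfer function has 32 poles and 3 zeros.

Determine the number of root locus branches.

Root locus has n branches where n = number of poles = 32.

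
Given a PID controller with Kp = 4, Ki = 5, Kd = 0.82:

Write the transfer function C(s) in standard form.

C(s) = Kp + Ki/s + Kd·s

Substituting values: C(s) = 4 + 5/s + 0.82s = (0.82s² + 4s + 5)/s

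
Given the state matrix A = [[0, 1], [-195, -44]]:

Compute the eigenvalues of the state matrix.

det(A - λI) = λ² - (-44)λ + 195 = (λ - (-39))(λ - (-5)). Eigenvalues: -39, -5.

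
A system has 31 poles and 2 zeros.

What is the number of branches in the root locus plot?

Root locus has n branches where n = number of poles = 31.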